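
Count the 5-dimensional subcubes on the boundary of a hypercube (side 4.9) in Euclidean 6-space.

Number of 5-faces = C(6,5) · 2^(6-5) = 6 · 2 = 12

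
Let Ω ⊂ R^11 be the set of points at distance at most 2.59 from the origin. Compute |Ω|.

The n-ball volume is π^(n/2)·r^n/Γ(n/2+1). With n=11, r=2.59: V ≈ 66283.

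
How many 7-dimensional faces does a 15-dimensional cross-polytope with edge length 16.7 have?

f_7(15-orthoplex) = 2^8 · (15 choose 8) = 1647360.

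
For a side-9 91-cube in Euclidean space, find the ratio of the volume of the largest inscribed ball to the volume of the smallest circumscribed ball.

V_in/V_out = n^(-n/2) = 91^(-91/2) ≈ 7.30494e-90.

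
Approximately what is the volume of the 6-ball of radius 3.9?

The n-ball volume is π^(n/2)·r^n/Γ(n/2+1). With n=6, r=3.9: V ≈ 18183.9.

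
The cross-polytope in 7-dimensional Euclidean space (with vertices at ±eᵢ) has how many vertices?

An n-cross-polytope has 2n vertices; here n = 7, giving 14.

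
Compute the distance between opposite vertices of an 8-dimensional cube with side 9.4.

The space diagonal of an n-cube of side s is s√n. Here 9.4·√8 ≈ 26.5872.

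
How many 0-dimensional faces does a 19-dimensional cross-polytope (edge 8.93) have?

Number of 0-faces = 2^(0+1) · C(19,0+1) = 2 · 19 = 38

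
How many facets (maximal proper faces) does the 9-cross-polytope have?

An n-cross-polytope has 2^(k+1)·C(n,k+1) k-faces. Here 2^9·C(9,9) = 512·1 = 512.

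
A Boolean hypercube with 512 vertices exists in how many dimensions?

Since 2^n = 512, we have n = 9.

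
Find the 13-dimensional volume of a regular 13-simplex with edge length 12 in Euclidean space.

V_13 = √(14) · 12^13 / (13! · 2^(13/2)) ≈ 710.305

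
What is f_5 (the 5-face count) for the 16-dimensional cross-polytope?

Number of 5-faces = 2^(5+1) · C(16,5+1) = 64 · 8008 = 512512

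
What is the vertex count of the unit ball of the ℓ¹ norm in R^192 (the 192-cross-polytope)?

An n-cross-polytope has 2n vertices; here n = 192, giving 384.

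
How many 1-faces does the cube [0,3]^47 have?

The 47-cube has n·2^(n-1) = 47·2^46 = 47·70368744177664 = 3307330976350208 edges.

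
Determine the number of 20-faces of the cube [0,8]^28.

f_20(28-cube) = (28 choose 20) · 2^8 = 795674880.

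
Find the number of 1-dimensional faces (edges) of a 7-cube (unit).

Number of 1-faces = C(7,1)·2^(7-1) = 7·64 = 448.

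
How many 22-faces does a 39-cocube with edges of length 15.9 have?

Number of 22-faces = 2^(22+1) · C(39,22+1) = 8388608 · 37711260990 = 316344985630801920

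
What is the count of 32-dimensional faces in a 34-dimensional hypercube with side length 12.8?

Choose 32 of 34 axes to span the face (C(34,32) = 561 ways), then fix each of the remaining 2 coordinates at one of its two extreme values (2^2 = 4 ways): 561·4 = 2244.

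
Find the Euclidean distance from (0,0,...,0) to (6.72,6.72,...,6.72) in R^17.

The space diagonal of an n-cube of side s is s√n. Here 6.72·√17 ≈ 27.7073.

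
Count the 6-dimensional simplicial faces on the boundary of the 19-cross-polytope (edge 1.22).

f_6(19-orthoplex) = 2^7 · (19 choose 7) = 6449664.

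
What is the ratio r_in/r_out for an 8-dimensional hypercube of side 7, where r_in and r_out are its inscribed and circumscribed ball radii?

r_in / r_out = (7/2) / (7√8/2) = 1/√8 ≈ 0.353553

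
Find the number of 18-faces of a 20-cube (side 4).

Number of 18-faces = C(20,18) · 2^(20-18) = 190 · 4 = 760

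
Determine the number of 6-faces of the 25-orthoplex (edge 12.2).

f_6(25-orthoplex) = 2^7 · (25 choose 7) = 61529600.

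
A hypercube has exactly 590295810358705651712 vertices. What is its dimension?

2^n = 590295810358705651712 ⇒ n = log_2(590295810358705651712) = 69.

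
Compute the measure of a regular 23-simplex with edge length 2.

V_23 = √(24) · 2^23 / (23! · 2^(23/2)) ≈ 5.48853e-19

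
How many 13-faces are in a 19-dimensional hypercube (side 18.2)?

An n-cube has C(n,k)·2^(n-k) k-faces. Here C(19,13)·2^6 = 27132·64 = 1736448.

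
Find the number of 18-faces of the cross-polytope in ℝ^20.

f_18(20-orthoplex) = 2^19 · (20 choose 19) = 10485760.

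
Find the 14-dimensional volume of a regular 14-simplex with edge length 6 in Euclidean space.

Volume = 6^14 · √(15/2^14) / 14! ≈ 0.0271985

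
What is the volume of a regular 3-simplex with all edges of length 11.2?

Volume = (√2/12) · 11.2³ = 165.572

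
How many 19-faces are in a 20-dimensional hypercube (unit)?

Number of 19-faces = C(20,19) · 2^(20-19) = 20 · 2 = 40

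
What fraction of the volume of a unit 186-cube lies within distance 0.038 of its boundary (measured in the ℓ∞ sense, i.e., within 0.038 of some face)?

Shell fraction = 1 - (1-0.076)^186 ≈ 0.9999995879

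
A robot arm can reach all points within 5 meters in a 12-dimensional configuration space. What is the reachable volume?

V = 48828125·π^6/144 ≈ 3.25992e+08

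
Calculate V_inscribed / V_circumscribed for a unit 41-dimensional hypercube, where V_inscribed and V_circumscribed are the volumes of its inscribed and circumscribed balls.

Volume scales as r^n, and r_in/r_out = 1/√41, giving (1/√41)^41 ≈ 8.66824e-34.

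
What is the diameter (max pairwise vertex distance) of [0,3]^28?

The space diagonal of an n-cube of side s is s√n. Here 3·√28 ≈ 15.8745.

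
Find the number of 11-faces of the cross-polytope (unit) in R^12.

An n-cross-polytope has 2^(k+1)·C(n,k+1) k-faces. Here 2^12·C(12,12) = 4096·1 = 4096.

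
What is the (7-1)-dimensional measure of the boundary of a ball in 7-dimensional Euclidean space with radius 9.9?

S = n·V_n(r)/r = 7·V_7(9.9)/9.9 (volume-to-surface relation), giving 3.11379e+07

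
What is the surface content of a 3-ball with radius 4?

|∂B_3(4)| = 4πr² = 4π·(4)² ≈ 201.062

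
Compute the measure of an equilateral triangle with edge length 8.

Area = (√3/4) · 8² = 27.7128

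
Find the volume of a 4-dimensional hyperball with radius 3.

The n-ball volume is π^(n/2)·r^n/Γ(n/2+1). With n=4, r=3: V = 81·π^2/2 ≈ 399.719.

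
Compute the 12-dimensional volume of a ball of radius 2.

V = 256·π^6/45 ≈ 5469.24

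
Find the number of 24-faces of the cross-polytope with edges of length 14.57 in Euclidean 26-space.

Each 24-face is the convex hull of 25 vertices, one chosen as ±e_i from each of 25 distinct axes: 2^25·C(26,25) = 872415232.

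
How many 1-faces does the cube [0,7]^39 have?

Number of 1-faces = C(39,1)·2^(39-1) = 39·274877906944 = 10720238370816.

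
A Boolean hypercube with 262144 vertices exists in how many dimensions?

2^n = 262144 ⇒ n = log_2(262144) = 18.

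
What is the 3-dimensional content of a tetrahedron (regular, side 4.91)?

Volume = (√2/12) · 4.91³ = 13.9501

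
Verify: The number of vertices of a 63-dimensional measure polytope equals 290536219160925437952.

False. The 63-cube has 2^63 = 9223372036854775808 vertices.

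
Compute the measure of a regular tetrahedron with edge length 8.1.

Volume = (√2/12) · 8.1³ = 62.6309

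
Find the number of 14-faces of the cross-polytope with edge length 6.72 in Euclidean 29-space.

An n-cross-polytope has 2^(k+1)·C(n,k+1) k-faces. Here 2^15·C(29,15) = 32768·77558760 = 2541445447680.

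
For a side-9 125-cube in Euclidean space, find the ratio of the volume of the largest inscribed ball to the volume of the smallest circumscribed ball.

The radii are 9/2 and 9√125/2, so the volume ratio is (1/√125)^125 = 125^{-125/2} ≈ 8.77252e-132.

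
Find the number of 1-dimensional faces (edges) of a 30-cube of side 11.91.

The 30-cube has n·2^(n-1) = 30·2^29 = 30·536870912 = 16106127360 edges.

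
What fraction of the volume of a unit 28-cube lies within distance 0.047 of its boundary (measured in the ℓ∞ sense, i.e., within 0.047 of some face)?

The inner cube has side 1-2·0.047 = 0.906 and volume (0.906)^28 ≈ 0.06304, so the shell holds 0.936964 of the volume.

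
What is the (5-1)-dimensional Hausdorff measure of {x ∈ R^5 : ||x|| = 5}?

S_5(5) = 2·π^(5/2)·(5)^4 / Γ(5/2) = 5000·π^2/3 ≈ 16449.3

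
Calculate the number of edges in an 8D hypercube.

The 8-cube has n·2^(n-1) = 8·2^7 = 8·128 = 1024 edges.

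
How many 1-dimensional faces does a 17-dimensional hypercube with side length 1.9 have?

Choose 1 of 17 axes to span the face (C(17,1) = 17 ways), then fix each of the remaining 16 coordinates at one of its two extreme values (2^16 = 65536 ways): 17·65536 = 1114112.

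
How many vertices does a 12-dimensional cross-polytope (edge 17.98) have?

The 12-dimensional cross-polytope has 2n = 2·12 = 24 vertices.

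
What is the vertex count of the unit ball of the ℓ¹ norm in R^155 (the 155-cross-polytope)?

The 155-dimensional cross-polytope has 2n = 2·155 = 310 vertices.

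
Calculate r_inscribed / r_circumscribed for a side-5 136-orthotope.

r_in / r_out = (5/2) / (5√136/2) = 1/√136 ≈ 0.0857493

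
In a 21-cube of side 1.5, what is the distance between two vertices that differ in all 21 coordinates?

Diagonal = √21 · 1.5 ≈ 6.87386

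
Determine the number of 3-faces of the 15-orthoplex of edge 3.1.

f_3(15-orthoplex) = 2^4 · (15 choose 4) = 21840.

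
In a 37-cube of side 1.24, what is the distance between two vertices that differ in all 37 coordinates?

Diagonal = √37 · 1.24 ≈ 7.54263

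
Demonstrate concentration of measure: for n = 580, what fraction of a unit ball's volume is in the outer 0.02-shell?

1 - (1-0.02)^580 ≈ 0.999992 ≈ 99.999185%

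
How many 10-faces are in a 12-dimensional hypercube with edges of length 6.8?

Choose 10 of 12 axes to span the face (C(12,10) = 66 ways), then fix each of the remaining 2 coordinates at one of its two extreme values (2^2 = 4 ways): 66·4 = 264.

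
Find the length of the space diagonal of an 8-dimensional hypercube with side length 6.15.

The space diagonal of an n-cube of side s is s√n. Here 6.15·√8 ≈ 17.3948.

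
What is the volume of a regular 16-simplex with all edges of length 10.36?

V = (10.36^16 / 16!) · √((16+1) / 2^16) ≈ 13.5557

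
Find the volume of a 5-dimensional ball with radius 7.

The n-ball volume is π^(n/2)·r^n/Γ(n/2+1). With n=5, r=7: V = 134456·π^2/15 ≈ 88468.5.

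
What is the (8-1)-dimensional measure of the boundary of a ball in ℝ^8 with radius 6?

|∂B_8(6)| = 93312·π^4 ≈ 9.08944e+06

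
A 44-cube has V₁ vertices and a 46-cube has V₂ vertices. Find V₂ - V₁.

V₁ = 2^44 = 17592186044416. V₂ = 2^46 = 70368744177664. V₂ - V₁ = 52776558133248.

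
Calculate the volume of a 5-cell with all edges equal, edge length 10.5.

For a regular n-simplex with edge a, V = (a^n / n!)·√((n+1)/2^n). With a=10.5, n=4: V ≈ 283.12.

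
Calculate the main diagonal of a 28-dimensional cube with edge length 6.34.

d = √(6.34² + 6.34² + ... + 6.34²) [28 terms] = √(28·6.34²) = 6.34√28 ≈ 33.5481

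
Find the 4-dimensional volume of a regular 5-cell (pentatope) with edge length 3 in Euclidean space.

Volume = 3^4 · √(5/2^4) / 4! ≈ 1.88668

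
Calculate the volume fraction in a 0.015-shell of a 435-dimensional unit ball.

Shell fraction = 1 - (1-0.015)^435 ≈ 0.998604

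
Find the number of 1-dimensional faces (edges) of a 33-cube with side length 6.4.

The 33-cube has n·2^(n-1) = 33·2^32 = 33·4294967296 = 141733920768 edges.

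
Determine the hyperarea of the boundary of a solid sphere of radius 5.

|∂B_3(5)| = 4πr² = 4π·(5)² ≈ 314.159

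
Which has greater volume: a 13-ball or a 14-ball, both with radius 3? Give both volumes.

V_13(3) ≈ 1.45184e+06. V_14(3) ≈ 2.86626e+06. The 14-ball is larger.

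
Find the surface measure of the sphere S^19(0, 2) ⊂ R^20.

The surface area of an n-ball is 2π^(n/2) r^(n-1) / Γ(n/2). For n=20, r=2: 8192·π^10/2835 ≈ 270605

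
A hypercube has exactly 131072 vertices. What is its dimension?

2^n = 131072 ⇒ n = log_2(131072) = 17.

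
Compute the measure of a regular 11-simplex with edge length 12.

For a regular n-simplex with edge a, V = (a^n / n!)·√((n+1)/2^n). With a=12, n=11: V ≈ 1424.83.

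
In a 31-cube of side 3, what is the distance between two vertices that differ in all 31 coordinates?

d = √(3² + 3² + ... + 3²) [31 terms] = √(31·3²) = 3√31 ≈ 16.7033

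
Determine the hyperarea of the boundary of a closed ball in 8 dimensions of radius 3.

The surface area of an n-ball is 2π^(n/2) r^(n-1) / Γ(n/2). For n=8, r=3: 729·π^4 ≈ 71011.2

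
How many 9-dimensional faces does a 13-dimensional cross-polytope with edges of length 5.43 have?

Each 9-face is the convex hull of 10 vertices, one chosen as ±e_i from each of 10 distinct axes: 2^10·C(13,10) = 292864.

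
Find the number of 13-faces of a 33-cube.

Choose 13 of 33 axes to span the face (C(33,13) = 573166440 ways), then fix each of the remaining 20 coordinates at one of its two extreme values (2^20 = 1048576 ways): 573166440·1048576 = 601008572989440.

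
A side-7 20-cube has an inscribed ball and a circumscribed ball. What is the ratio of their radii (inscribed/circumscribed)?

r_in / r_out = (7/2) / (7√20/2) = 1/√20 ≈ 0.223607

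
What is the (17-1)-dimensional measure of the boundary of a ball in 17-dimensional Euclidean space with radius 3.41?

S = n·V_n(r)/r = 17·V_17(3.41)/3.41 (volume-to-surface relation), giving 8.01087e+08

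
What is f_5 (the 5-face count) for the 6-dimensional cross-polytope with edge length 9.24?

f_5(6-orthoplex) = 2^6 · (6 choose 6) = 64.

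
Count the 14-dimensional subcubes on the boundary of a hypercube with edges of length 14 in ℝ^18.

An n-cube has C(n,k)·2^(n-k) k-faces. Here C(18,14)·2^4 = 3060·16 = 48960.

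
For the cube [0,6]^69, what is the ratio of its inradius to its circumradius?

r_in = 6/2 (half the side); r_out = 6√69/2 (half the diagonal). Ratio = 1/√69 ≈ 0.120386.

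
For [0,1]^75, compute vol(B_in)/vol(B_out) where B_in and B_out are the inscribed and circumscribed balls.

Volume scales as r^n, and r_in/r_out = 1/√75, giving (1/√75)^75 ≈ 4.84398e-71.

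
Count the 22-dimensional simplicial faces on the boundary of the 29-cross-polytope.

Each 22-face is the convex hull of 23 vertices, one chosen as ±e_i from each of 23 distinct axes: 2^23·C(29,23) = 3984756572160.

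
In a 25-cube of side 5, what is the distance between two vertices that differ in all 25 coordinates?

The space diagonal of an n-cube of side s is s√n. Here 5·√25 = 25.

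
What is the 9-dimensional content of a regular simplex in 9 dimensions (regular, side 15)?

V_9 = √(10) · 15^9 / (9! · 2^(9/2)) ≈ 14805.5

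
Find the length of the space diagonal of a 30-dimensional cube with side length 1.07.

||(1.07,1.07,...,1.07)|| = √(30)·1.07 ≈ 5.86063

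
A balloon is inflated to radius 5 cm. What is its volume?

Volume = π^{3/2}·(5)^3/Γ(5/2) = 500·π/3 ≈ 523.599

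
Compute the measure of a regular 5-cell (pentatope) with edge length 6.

V_4 = √(5) · 6^4 / (4! · 2^(4/2)) ≈ 30.1869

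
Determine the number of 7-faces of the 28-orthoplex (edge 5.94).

f_7(28-orthoplex) = 2^8 · (28 choose 8) = 795674880.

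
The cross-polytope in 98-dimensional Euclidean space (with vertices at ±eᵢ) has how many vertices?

Number of vertices = 2n = 196.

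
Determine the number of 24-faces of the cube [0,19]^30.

Choose 24 of 30 axes to span the face (C(30,24) = 593775 ways), then fix each of the remaining 6 coordinates at one of its two extreme values (2^6 = 64 ways): 593775·64 = 38001600.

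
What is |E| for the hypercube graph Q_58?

The 58-cube has n·2^(n-1) = 58·2^57 = 58·144115188075855872 = 8358680908399640576 edges.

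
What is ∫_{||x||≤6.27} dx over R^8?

The n-ball volume is π^(n/2)·r^n/Γ(n/2+1). With n=8, r=6.27: V ≈ 9.69457e+06.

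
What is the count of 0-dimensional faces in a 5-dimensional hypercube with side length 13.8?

f_0(5-cube) = (5 choose 0) · 2^5 = 32.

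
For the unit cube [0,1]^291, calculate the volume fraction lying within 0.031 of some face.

1 - (1 - 2·0.031)^291 = 1 - 0.938^291 ≈ 0.9999999919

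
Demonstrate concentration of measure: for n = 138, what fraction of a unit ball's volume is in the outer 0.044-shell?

1 - (1-0.044)^138 ≈ 0.99799 ≈ 99.80%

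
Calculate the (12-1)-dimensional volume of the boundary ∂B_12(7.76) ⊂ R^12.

The surface area of an n-ball is 2π^(n/2) r^(n-1) / Γ(n/2). For n=12, r=7.76: 9.84525e+10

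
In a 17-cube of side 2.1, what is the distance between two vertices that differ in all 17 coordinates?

d = √(2.1² + 2.1² + ... + 2.1²) [17 terms] = √(17·2.1²) = 2.1√17 ≈ 8.65852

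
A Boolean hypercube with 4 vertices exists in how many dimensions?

The n-cube has 2^n vertices, and 4 = 2^2, so n = 2.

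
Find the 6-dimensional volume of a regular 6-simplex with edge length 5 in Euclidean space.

V = (5^6 / 6!) · √((6+1) / 2^6) ≈ 7.17706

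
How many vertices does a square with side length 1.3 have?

Number of vertices = 2^2 = 4.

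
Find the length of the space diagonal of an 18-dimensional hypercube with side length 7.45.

The space diagonal of an n-cube of side s is s√n. Here 7.45·√18 ≈ 31.6077.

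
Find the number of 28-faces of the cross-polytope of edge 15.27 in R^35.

Number of 28-faces = 2^(28+1) · C(35,28+1) = 536870912 · 1623160 = 871427389521920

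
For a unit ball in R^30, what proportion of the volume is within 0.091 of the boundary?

V(inner)/V(outer) = ((1-0.091)/1)^30 ≈ 0.05714, so the shell fraction is 0.942863.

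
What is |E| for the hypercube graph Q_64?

The 64-cube has n·2^(n-1) = 64·2^63 = 64·9223372036854775808 = 590295810358705651712 edges.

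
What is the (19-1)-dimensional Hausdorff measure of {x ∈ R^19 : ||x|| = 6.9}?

The surface area of an n-ball is 2π^(n/2) r^(n-1) / Γ(n/2). For n=19, r=6.9: 1.11333e+15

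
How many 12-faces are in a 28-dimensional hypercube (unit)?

f_12(28-cube) = (28 choose 12) · 2^16 = 1993720135680.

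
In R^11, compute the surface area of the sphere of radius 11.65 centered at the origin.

S_11(11.65) = 2·π^(11/2)·(11.65)^10 / Γ(11/2) ≈ 9.54458e+11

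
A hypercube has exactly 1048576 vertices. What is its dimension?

2^n = 1048576 ⇒ n = log_2(1048576) = 20.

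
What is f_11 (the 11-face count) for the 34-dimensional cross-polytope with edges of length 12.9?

An n-cross-polytope has 2^(k+1)·C(n,k+1) k-faces. Here 2^12·C(34,12) = 4096·548354040 = 2246058147840.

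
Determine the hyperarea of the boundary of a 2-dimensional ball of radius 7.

S = n·V_n(r)/r = 2·V_2(7)/7 (volume-to-surface relation), giving 2πr = 2π·7 ≈ 43.9823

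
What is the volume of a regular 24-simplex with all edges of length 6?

V_24 = √(25) · 6^24 / (24! · 2^(24/2)) ≈ 9.32254e-09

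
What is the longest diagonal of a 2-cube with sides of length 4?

d = √(4² + 4² + ... + 4²) [2 terms] = √(2·4²) = 4√2 ≈ 5.65685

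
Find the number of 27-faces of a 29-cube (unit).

Number of 27-faces = C(29,27) · 2^(29-27) = 406 · 4 = 1624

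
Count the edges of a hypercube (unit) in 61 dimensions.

The 61-cube has n·2^(n-1) = 61·2^60 = 61·1152921504606846976 = 70328211781017665536 edges.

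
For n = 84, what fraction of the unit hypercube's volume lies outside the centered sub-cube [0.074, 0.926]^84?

1 - (1 - 2·0.074)^84 = 1 - 0.852^84 ≈ 0.9999985648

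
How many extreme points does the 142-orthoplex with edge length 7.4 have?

The vertices are ±e_1, ..., ±e_142, so there are 2·142 = 284.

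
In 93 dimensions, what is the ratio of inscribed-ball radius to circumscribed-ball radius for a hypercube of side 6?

Ratio = (s/2)/(s√93/2) = 93^(-1/2) ≈ 0.103695.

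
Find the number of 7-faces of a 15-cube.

Choose 7 of 15 axes to span the face (C(15,7) = 6435 ways), then fix each of the remaining 8 coordinates at one of its two extreme values (2^8 = 256 ways): 6435·256 = 1647360.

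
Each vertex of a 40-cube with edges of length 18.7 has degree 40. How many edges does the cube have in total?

Number of 1-faces = C(40,1)·2^(40-1) = 40·549755813888 = 21990232555520.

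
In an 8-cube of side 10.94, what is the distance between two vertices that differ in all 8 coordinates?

d = √(10.94² + 10.94² + ... + 10.94²) [8 terms] = √(8·10.94²) = 10.94√8 ≈ 30.943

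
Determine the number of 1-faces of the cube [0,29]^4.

An n-cube has C(n,k)·2^(n-k) k-faces. Here C(4,1)·2^3 = 4·8 = 32.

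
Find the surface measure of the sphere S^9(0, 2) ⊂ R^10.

S_10(2) = 2·π^(10/2)·(2)^9 / Γ(10/2) = 128·π^5/3 ≈ 13056.8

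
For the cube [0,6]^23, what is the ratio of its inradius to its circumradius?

Ratio = (s/2)/(s√23/2) = 23^(-1/2) ≈ 0.208514.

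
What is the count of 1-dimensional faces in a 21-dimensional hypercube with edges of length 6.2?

Choose 1 of 21 axes to span the face (C(21,1) = 21 ways), then fix each of the remaining 20 coordinates at one of its two extreme values (2^20 = 1048576 ways): 21·1048576 = 22020096.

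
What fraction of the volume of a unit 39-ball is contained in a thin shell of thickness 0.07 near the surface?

Shell fraction = 1 - (1-0.07)^39 ≈ 0.941002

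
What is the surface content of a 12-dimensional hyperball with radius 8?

S = n·V_n(r)/r = 12·V_12(8)/8 (volume-to-surface relation), giving 2147483648·π^6/15 ≈ 1.37638e+11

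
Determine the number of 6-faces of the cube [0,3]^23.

f_6(23-cube) = (23 choose 6) · 2^17 = 13231325184.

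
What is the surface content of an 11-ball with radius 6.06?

S = n·V_n(r)/r = 11·V_11(6.06)/6.06 (volume-to-surface relation), giving 1.38428e+09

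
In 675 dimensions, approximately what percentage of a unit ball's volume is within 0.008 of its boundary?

1 - (1-0.008)^675 ≈ 0.99558 ≈ 99.56%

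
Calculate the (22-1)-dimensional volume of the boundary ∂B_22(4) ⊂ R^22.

S = n·V_n(r)/r = 22·V_22(4)/4 (volume-to-surface relation), giving 34359738368·π^11/14175 ≈ 7.13141e+11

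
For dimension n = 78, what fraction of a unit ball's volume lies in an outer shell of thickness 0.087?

1 - (1-0.087)^78 ≈ 0.999174 ≈ 99.92%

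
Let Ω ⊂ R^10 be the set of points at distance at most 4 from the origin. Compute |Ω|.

The n-ball volume is π^(n/2)·r^n/Γ(n/2+1). With n=10, r=4: V = 131072·π^5/15 ≈ 2.67404e+06.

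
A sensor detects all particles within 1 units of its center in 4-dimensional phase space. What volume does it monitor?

Volume = π^{4/2}·(1)^4/Γ(3) = π^2/2 ≈ 4.9348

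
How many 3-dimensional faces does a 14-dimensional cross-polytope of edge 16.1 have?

f_3(14-orthoplex) = 2^4 · (14 choose 4) = 16016.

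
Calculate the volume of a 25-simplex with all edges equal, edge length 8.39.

For a regular n-simplex with edge a, V = (a^n / n!)·√((n+1)/2^n). With a=8.39, n=25: V ≈ 7.04718e-06.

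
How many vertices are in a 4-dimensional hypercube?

Choose 0 of 4 axes to span the face (C(4,0) = 1 way), then fix each of the remaining 4 coordinates at one of its two extreme values (2^4 = 16 ways): 1·16 = 16.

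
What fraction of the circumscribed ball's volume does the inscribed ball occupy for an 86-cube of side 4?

The radii are 4/2 and 4√86/2, so the volume ratio is (1/√86)^86 = 86^{-86/2} ≈ 6.55491e-84.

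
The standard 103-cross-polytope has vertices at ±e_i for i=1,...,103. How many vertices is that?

An n-cross-polytope has 2n vertices; here n = 103, giving 206.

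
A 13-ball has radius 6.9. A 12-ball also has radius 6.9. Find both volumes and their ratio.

V_13(6.9) ≈ 7.31778e+10. V_12(6.9) ≈ 1.55509e+10. Ratio V_13/V_12 ≈ 4.706.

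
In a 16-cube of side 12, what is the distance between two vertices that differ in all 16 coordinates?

||(12,12,...,12)|| = √(16)·12 = 48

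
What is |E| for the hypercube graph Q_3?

The 3-cube has n·2^(n-1) = 3·2^2 = 3·4 = 12 edges.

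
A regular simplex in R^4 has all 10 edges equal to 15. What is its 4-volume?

V_4 = √(5) · 15^4 / (4! · 2^(4/2)) ≈ 1179.18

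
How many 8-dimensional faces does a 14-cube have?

f_8(14-cube) = (14 choose 8) · 2^6 = 192192.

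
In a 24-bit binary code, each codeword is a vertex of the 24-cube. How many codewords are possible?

An n-cube has 2^n vertices; for n = 24 that is 2^24 = 16777216.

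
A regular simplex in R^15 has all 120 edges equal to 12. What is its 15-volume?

V = (12^15 / 15!) · √((15+1) / 2^15) ≈ 260.348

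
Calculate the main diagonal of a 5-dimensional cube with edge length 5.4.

The space diagonal of an n-cube of side s is s√n. Here 5.4·√5 ≈ 12.0748.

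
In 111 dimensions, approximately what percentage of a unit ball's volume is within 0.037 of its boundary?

1 - (1-0.037)^111 ≈ 0.984776 ≈ 98.48%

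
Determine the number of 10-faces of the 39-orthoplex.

Each 10-face is the convex hull of 11 vertices, one chosen as ±e_i from each of 11 distinct axes: 2^11·C(39,11) = 3432562778112.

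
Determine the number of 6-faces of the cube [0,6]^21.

Number of 6-faces = C(21,6) · 2^(21-6) = 54264 · 32768 = 1778122752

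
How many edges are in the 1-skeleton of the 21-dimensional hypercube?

Number of 1-faces = C(21,1)·2^(21-1) = 21·1048576 = 22020096.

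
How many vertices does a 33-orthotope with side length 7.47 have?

Number of vertices = 2^33 = 8589934592.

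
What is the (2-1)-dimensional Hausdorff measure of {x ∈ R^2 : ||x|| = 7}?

S_2(7) = 2·π^(2/2)·(7)^1 / Γ(2/2) = 2πr = 2π·7 ≈ 43.9823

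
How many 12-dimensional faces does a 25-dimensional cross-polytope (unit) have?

f_12(25-orthoplex) = 2^13 · (25 choose 13) = 42600857600.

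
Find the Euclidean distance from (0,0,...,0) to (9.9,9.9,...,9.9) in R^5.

The space diagonal of an n-cube of side s is s√n. Here 9.9·√5 ≈ 22.1371.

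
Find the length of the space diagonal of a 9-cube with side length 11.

||(11,11,...,11)|| = √(9)·11 = 33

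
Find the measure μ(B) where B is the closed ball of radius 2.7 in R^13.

The n-ball volume is π^(n/2)·r^n/Γ(n/2+1). With n=13, r=2.7: V ≈ 369037.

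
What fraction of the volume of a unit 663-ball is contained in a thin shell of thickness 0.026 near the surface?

1 - (1-0.026)^663 ≈ 0.999999974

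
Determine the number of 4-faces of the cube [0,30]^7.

f_4(7-cube) = (7 choose 4) · 2^3 = 280.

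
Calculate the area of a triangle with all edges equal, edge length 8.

Area = (√3/4) · 8² = 27.7128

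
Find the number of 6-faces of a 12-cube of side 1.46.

f_6(12-cube) = (12 choose 6) · 2^6 = 59136.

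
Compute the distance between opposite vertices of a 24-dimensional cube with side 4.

Diagonal = √24 · 4 ≈ 19.5959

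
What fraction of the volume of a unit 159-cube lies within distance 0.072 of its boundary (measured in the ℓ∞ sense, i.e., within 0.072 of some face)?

The inner cube has side 1-2·0.072 = 0.856 and volume (0.856)^159 ≈ 1.834e-11, so the shell holds 1 - 1.834e-11 of the volume.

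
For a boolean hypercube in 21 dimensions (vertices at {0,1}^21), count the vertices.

An n-cube has 2^n vertices; for n = 21 that is 2^21 = 2097152.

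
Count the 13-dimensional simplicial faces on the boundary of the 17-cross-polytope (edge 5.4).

An n-cross-polytope has 2^(k+1)·C(n,k+1) k-faces. Here 2^14·C(17,14) = 16384·680 = 11141120.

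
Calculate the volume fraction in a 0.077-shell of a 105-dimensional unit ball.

Shell fraction = 1 - (1-0.077)^105 ≈ 0.999778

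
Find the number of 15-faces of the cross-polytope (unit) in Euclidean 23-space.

An n-cross-polytope has 2^(k+1)·C(n,k+1) k-faces. Here 2^16·C(23,16) = 65536·245157 = 16066609152.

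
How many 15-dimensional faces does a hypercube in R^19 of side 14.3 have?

f_15(19-cube) = (19 choose 15) · 2^4 = 62016.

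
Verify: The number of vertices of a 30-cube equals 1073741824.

True. The 30-cube has 2^30 = 1073741824 vertices.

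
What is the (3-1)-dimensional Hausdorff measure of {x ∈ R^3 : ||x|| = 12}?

S = n·V_n(r)/r = 3·V_3(12)/12 (volume-to-surface relation), giving 4πr² = 4π·(12)² ≈ 1809.56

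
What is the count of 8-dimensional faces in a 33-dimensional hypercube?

f_8(33-cube) = (33 choose 8) · 2^25 = 465874968379392.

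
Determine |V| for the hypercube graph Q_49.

Number of vertices = 2^49 = 562949953421312.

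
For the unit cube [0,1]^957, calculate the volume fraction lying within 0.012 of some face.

Shell fraction = 1 - (1-0.024)^957 ≈ 1 - 8.007e-11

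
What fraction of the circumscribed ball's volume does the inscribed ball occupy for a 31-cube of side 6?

V_in/V_out = n^(-n/2) = 31^(-31/2) ≈ 7.65409e-24.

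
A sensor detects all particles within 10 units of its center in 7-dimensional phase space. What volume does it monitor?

The n-ball volume is π^(n/2)·r^n/Γ(n/2+1). With n=7, r=10: V = 32000000·π^3/21 ≈ 4.72477e+07.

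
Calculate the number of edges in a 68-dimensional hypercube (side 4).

Each of the 2^68 = 295147905179352825856 vertices has degree 68; total edges = 68·2^68/2 = 10035028776097996079104.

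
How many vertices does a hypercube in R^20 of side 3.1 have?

The 20-cube has 2^20 = 1048576 vertices.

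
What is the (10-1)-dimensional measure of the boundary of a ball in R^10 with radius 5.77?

The surface area of an n-ball is 2π^(n/2) r^(n-1) / Γ(n/2). For n=10, r=5.77: 1.8078e+08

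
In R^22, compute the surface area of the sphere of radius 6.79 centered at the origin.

S = n·V_n(r)/r = 22·V_22(6.79)/6.79 (volume-to-surface relation), giving 4.77728e+16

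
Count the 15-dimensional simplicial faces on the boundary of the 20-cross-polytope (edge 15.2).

Number of 15-faces = 2^(15+1) · C(20,15+1) = 65536 · 4845 = 317521920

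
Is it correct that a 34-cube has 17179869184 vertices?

True. The 34-cube has 2^34 = 17179869184 vertices.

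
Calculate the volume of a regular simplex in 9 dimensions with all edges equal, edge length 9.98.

For a regular n-simplex with edge a, V = (a^n / n!)·√((n+1)/2^n). With a=9.98, n=9: V ≈ 378.248.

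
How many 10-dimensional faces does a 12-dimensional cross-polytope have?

f_10(12-orthoplex) = 2^11 · (12 choose 11) = 24576.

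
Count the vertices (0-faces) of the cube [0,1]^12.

The 12-cube has 2^12 = 4096 vertices.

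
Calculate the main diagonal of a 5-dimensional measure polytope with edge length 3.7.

d = √(3.7² + 3.7² + ... + 3.7²) [5 terms] = √(5·3.7²) = 3.7√5 ≈ 8.27345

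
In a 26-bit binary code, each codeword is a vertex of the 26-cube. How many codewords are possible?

An n-cube has 2^n vertices; for n = 26 that is 2^26 = 67108864.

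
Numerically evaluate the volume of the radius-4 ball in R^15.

V = 274877906944·π^7/2027025 ≈ 4.09572e+08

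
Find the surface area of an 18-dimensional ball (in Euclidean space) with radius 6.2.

S = n·V_n(r)/r = 18·V_18(6.2)/6.2 (volume-to-surface relation), giving 4.37036e+13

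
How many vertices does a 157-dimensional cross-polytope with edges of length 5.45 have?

The vertices are ±e_1, ..., ±e_157, so there are 2·157 = 314.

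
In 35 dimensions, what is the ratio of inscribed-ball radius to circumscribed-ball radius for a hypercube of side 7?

For an n-cube of any side s, the inradius is s/2 and the circumradius is s√n/2, so the ratio is 1/√35 ≈ 0.169031.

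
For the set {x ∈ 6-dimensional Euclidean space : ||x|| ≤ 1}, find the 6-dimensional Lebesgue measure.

The n-ball volume is π^(n/2)·r^n/Γ(n/2+1). With n=6, r=1: V = π^3/6 ≈ 5.16771.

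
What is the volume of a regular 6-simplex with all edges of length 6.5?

V = (6.5^6 / 6!) · √((6+1) / 2^6) ≈ 34.6423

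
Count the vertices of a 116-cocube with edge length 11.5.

The vertices are ±e_1, ..., ±e_116, so there are 2·116 = 232.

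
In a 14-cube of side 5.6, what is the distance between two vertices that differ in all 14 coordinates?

The space diagonal of an n-cube of side s is s√n. Here 5.6·√14 ≈ 20.9533.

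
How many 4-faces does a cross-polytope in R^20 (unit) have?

f_4(20-orthoplex) = 2^5 · (20 choose 5) = 496128.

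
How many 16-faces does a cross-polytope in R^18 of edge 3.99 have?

An n-cross-polytope has 2^(k+1)·C(n,k+1) k-faces. Here 2^17·C(18,17) = 131072·18 = 2359296.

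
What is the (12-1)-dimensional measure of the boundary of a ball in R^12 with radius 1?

S = n·V_n(r)/r = 12·V_12(1)/1 (volume-to-surface relation), giving π^6/60 ≈ 16.0232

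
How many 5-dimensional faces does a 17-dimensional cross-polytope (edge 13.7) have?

An n-cross-polytope has 2^(k+1)·C(n,k+1) k-faces. Here 2^6·C(17,6) = 64·12376 = 792064.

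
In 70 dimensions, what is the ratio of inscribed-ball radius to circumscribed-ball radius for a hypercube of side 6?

For an n-cube of any side s, the inradius is s/2 and the circumradius is s√n/2, so the ratio is 1/√70 ≈ 0.119523.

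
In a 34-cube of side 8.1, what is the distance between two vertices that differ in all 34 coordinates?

The space diagonal of an n-cube of side s is s√n. Here 8.1·√34 ≈ 47.2307.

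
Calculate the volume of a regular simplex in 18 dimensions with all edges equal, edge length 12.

V_18 = √(19) · 12^18 / (18! · 2^(18/2)) ≈ 35.402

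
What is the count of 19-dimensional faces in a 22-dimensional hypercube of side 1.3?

Number of 19-faces = C(22,19) · 2^(22-19) = 1540 · 8 = 12320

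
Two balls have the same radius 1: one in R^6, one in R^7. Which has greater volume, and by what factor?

V_6(1) ≈ 5.16771, V_7(1) ≈ 4.72477. The 6-ball is larger by a factor of 1.094.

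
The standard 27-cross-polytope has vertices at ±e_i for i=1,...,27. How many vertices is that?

The vertices are ±e_1, ..., ±e_27, so there are 2·27 = 54.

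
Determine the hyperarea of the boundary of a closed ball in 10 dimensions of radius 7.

|∂B_10(7)| = 40353607·π^5/12 ≈ 1.02908e+09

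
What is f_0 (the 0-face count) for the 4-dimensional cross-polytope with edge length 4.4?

f_0(4-orthoplex) = 2^1 · (4 choose 1) = 8.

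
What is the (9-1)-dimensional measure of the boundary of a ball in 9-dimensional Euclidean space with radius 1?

|∂B_9(1)| = 32·π^4/105 ≈ 29.6866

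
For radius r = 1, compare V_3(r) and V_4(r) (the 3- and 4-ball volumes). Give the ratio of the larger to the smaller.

V_3(1) ≈ 4.18879, V_4(1) ≈ 4.9348. The 4-ball is larger by a factor of 1.178.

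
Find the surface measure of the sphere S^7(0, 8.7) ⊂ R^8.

The surface area of an n-ball is 2π^(n/2) r^(n-1) / Γ(n/2). For n=8, r=8.7: 1.22493e+08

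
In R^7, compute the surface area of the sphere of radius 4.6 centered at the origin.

|∂B_7(4.6)| ≈ 313347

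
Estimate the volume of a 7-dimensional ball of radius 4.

The n-ball volume is π^(n/2)·r^n/Γ(n/2+1). With n=7, r=4: V = 262144·π^3/105 ≈ 77410.6.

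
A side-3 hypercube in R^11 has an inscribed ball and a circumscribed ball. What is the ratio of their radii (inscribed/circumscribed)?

r_in = 3/2 (half the side); r_out = 3√11/2 (half the diagonal). Ratio = 1/√11 ≈ 0.301511.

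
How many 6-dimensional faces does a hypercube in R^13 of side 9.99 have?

Choose 6 of 13 axes to span the face (C(13,6) = 1716 ways), then fix each of the remaining 7 coordinates at one of its two extreme values (2^7 = 128 ways): 1716·128 = 219648.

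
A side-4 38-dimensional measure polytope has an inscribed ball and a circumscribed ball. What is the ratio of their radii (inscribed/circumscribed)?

r_in / r_out = (4/2) / (4√38/2) = 1/√38 ≈ 0.162221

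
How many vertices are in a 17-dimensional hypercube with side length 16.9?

f_0(17-cube) = (17 choose 0) · 2^17 = 131072.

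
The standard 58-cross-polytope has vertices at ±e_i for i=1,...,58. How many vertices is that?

An n-cross-polytope has 2n vertices; here n = 58, giving 116.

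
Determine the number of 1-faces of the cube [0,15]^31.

Number of 1-faces = C(31,1) · 2^(31-1) = 31 · 1073741824 = 33285996544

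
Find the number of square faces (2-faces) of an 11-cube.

f_2(11-cube) = (11 choose 2) · 2^9 = 28160.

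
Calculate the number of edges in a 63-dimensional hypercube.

Number of 1-faces = C(63,1)·2^(63-1) = 63·4611686018427387904 = 290536219160925437952.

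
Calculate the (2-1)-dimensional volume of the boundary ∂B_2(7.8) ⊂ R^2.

S_2(7.8) = 2·π^(2/2)·(7.8)^1 / Γ(2/2) = 2πr = 2π·7.8 ≈ 49.0088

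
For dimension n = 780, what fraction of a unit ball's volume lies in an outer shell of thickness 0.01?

1 - (1-0.01)^780 ≈ 0.999606 ≈ 99.9606%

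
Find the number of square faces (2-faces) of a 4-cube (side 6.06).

f_2(4-cube) = (4 choose 2) · 2^2 = 24.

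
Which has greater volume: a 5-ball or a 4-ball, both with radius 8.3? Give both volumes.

V_5(8.3) ≈ 207343. V_4(8.3) ≈ 23419.7. The 5-ball is larger.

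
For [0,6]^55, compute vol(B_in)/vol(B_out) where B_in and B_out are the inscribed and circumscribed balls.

Volume scales as r^n, and r_in/r_out = 1/√55, giving (1/√55)^55 ≈ 1.38047e-48.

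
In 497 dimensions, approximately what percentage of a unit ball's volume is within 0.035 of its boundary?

1 - (1-0.035)^497 ≈ 0.9999999796 ≈ 99.999998%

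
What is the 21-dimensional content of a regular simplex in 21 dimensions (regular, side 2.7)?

For a regular n-simplex with edge a, V = (a^n / n!)·√((n+1)/2^n). With a=2.7, n=21: V ≈ 7.2559e-14.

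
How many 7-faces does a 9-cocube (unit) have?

Number of 7-faces = 2^(7+1) · C(9,7+1) = 256 · 9 = 2304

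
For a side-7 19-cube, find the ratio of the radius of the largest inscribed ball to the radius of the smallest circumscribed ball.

Ratio = (s/2)/(s√19/2) = 19^(-1/2) ≈ 0.229416.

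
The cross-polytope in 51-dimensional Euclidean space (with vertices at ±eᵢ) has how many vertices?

The 51-dimensional cross-polytope has 2n = 2·51 = 102 vertices.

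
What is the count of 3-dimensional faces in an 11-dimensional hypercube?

Number of 3-faces = C(11,3) · 2^(11-3) = 165 · 256 = 42240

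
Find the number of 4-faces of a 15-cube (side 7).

Choose 4 of 15 axes to span the face (C(15,4) = 1365 ways), then fix each of the remaining 11 coordinates at one of its two extreme values (2^11 = 2048 ways): 1365·2048 = 2795520.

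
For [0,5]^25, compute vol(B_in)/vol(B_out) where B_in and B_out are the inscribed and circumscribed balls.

Volume scales as r^n, and r_in/r_out = 1/√25, giving (1/√25)^25 ≈ 3.35544e-18.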